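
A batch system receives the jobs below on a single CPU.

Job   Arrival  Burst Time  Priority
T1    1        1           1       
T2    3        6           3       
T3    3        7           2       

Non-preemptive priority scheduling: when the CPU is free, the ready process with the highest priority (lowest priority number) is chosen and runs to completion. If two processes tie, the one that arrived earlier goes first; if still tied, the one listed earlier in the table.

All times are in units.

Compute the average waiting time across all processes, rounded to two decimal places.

2.33

Timeline: | idle 0-1 | T1 1-2 | idle 2-3 | T3 3-10 | T2 10-16 |
Completion: T1=2  T2=16  T3=10
Turnaround (C−A): T1=1  T2=13  T3=7
Waiting times: T1=0, T2=7, T3=0
Average waiting = (0+7+0) / 3 = 7/3 = 2.33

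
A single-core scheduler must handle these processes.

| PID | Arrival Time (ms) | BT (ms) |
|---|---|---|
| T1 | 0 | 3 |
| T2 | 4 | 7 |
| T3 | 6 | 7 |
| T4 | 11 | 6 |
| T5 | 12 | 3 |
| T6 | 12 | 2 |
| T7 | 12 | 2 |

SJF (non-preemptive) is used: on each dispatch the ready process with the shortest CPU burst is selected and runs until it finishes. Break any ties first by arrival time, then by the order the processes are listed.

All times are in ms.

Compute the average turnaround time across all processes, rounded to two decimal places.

9.86

Schedule: | T1 0-3 | idle 3-4 | T2 4-11 | T4 11-17 | T6 17-19 | T7 19-21 | T5 21-24 | T3 24-31 |
Completion: T1=3  T2=11  T3=31  T4=17  T5=24  T6=19  T7=21
Turnaround times: T1=3, T2=7, T3=25, T4=6, T5=12, T6=7, T7=9
Average turnaround = (3+7+25+6+12+7+9) / 7 = 69/7 = 9.86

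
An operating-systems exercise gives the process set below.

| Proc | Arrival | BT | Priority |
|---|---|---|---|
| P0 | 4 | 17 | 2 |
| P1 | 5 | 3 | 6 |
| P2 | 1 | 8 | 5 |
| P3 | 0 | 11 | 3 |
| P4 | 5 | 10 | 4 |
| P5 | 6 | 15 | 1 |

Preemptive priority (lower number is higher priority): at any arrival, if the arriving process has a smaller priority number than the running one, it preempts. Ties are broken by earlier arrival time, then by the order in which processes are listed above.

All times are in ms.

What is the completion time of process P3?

43

Schedule: | P3 0-4 | P0 4-6 | P5 6-21 | P0 21-36 | P3 36-43 | P4 43-53 | P2 53-61 | P1 61-64 |
Completion: P0=36  P1=64  P2=61  P3=43  P4=53  P5=21
Turnaround (C−A): P0=32  P1=59  P2=60  P3=43  P4=48  P5=15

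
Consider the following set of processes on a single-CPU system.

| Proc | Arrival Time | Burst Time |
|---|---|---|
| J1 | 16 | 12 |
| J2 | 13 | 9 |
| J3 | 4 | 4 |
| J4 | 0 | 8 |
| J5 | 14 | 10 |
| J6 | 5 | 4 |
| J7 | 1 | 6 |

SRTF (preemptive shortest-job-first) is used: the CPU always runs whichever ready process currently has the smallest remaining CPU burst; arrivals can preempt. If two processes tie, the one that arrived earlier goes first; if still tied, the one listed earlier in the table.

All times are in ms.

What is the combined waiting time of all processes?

74

Gantt: | J4 0-1 | J7 1-7 | J3 7-11 | J6 11-15 | J4 15-22 | J2 22-31 | J5 31-41 | J1 41-53 |
Completion: J1=53  J2=31  J3=11  J4=22  J5=41  J6=15  J7=7
Waiting = turnaround − burst: J1=25, J2=9, J3=3, J4=14, J5=17, J6=6, J7=0
Total waiting = 25 + 9 + 3 + 14 + 17 + 6 + 0 = 74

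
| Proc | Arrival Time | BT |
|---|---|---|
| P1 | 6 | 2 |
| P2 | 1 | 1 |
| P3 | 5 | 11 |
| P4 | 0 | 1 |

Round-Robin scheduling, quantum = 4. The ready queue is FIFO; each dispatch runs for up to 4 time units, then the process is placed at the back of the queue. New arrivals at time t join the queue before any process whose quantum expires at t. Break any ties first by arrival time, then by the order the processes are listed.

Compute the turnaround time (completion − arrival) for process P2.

1

Timeline: | P4 0-1 | P2 1-2 | idle 2-5 | P3 5-9 | P1 9-11 | P3 11-18 |
Completion: P1=11  P2=2  P3=18  P4=1
Turnaround (C−A): P1=5  P2=1  P3=13  P4=1
Turnaround(P2) = completion − arrival = 2 − 1 = 1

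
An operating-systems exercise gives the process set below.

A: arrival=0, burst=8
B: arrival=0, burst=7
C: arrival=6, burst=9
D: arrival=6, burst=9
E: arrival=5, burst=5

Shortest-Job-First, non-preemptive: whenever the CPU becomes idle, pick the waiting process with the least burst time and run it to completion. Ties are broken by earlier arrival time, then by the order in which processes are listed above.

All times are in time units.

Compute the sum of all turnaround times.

Timeline: | B 0-7 | E 7-12 | A 12-20 | C 20-29 | D 29-38 |
Completion: A=20  B=7  C=29  D=38  E=12
Turnaround (C−A): A=20  B=7  C=23  D=32  E=7
Turnaround = completion − arrival: A=20, B=7, C=23, D=32, E=7
Total turnaround = 20 + 7 + 23 + 32 + 7 = 89

89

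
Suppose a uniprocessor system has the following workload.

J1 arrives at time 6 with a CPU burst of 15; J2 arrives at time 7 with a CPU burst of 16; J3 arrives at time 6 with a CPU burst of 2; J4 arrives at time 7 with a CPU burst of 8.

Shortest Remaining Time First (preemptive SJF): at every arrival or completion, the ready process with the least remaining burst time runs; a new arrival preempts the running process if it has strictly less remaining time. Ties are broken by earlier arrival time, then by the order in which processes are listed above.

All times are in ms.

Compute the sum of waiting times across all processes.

Timeline: | idle 0-6 | J3 6-8 | J4 8-16 | J1 16-31 | J2 31-47 |
Completion: J1=31  J2=47  J3=8  J4=16
Turnaround (C−A): J1=25  J2=40  J3=2  J4=9
Waiting = turnaround − burst: J1=10, J2=24, J3=0, J4=1
Total waiting = 10 + 24 + 0 + 1 = 35

35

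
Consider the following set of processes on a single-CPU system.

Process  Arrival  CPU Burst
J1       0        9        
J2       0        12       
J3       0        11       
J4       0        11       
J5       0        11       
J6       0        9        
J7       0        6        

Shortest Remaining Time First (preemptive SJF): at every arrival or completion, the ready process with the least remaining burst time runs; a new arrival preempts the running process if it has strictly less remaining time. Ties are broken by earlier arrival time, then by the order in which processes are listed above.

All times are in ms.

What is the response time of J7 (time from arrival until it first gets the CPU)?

0

Timeline: | J7 0-6 | J1 6-15 | J6 15-24 | J3 24-35 | J4 35-46 | J5 46-57 | J2 57-69 |
Completion: J1=15  J2=69  J3=35  J4=46  J5=57  J6=24  J7=6
Turnaround (C−A): J1=15  J2=69  J3=35  J4=46  J5=57  J6=24  J7=6
Response(J7) = first start − arrival = 0 − 0 = 0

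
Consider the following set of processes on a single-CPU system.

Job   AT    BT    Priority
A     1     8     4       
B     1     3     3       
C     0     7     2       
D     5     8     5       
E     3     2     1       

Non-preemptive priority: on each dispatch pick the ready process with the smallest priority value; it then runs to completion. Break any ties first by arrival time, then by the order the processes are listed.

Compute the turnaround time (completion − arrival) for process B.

11

Gantt: | C 0-7 | E 7-9 | B 9-12 | A 12-20 | D 20-28 |
Completion: A=20  B=12  C=7  D=28  E=9
Turnaround (C−A): A=19  B=11  C=7  D=23  E=6
Turnaround(B) = completion − arrival = 12 − 1 = 11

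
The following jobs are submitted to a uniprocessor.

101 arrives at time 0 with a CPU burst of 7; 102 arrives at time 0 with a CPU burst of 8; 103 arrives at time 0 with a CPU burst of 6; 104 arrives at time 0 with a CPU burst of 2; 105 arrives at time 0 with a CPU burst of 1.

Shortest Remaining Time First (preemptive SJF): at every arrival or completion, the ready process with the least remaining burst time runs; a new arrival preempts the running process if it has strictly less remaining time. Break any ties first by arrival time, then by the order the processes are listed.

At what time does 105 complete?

Timeline: | 105 0-1 | 104 1-3 | 103 3-9 | 101 9-16 | 102 16-24 |
Completion: 101=16  102=24  103=9  104=3  105=1
Turnaround (C−A): 101=16  102=24  103=9  104=3  105=1

1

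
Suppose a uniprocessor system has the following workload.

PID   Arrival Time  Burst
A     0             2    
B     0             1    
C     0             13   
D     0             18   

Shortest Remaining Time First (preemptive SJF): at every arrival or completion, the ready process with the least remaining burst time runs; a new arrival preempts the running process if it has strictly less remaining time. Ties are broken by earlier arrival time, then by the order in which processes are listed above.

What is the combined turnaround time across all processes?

54

Gantt: | B 0-1 | A 1-3 | C 3-16 | D 16-34 |
Completion: A=3  B=1  C=16  D=34
Turnaround (C−A): A=3  B=1  C=16  D=34
Turnaround = completion − arrival: A=3, B=1, C=16, D=34
Total turnaround = 3 + 1 + 16 + 34 = 54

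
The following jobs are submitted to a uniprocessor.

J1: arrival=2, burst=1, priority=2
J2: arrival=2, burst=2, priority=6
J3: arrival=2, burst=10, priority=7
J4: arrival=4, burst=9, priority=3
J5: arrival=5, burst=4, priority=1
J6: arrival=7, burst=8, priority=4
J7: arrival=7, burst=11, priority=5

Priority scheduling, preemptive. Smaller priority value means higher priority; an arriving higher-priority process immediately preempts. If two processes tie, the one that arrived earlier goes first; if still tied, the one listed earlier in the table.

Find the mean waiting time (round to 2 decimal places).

Timeline: | idle 0-2 | J1 2-3 | J2 3-4 | J4 4-5 | J5 5-9 | J4 9-17 | J6 17-25 | J7 25-36 | J2 36-37 | J3 37-47 |
Completion: J1=3  J2=37  J3=47  J4=17  J5=9  J6=25  J7=36
Turnaround (C−A): J1=1  J2=35  J3=45  J4=13  J5=4  J6=18  J7=29
Waiting times: J1=0, J2=33, J3=35, J4=4, J5=0, J6=10, J7=18
Average waiting = (0+33+35+4+0+10+18) / 7 = 100/7 = 14.29

14.29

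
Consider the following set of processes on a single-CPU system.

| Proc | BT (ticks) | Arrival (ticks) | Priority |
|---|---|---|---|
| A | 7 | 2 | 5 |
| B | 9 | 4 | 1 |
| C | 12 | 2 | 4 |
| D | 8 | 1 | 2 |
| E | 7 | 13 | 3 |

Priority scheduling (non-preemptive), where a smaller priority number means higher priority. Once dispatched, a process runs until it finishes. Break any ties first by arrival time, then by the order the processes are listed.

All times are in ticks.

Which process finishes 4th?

Schedule: | idle 0-1 | D 1-9 | B 9-18 | E 18-25 | C 25-37 | A 37-44 |
Completion: A=44  B=18  C=37  D=9  E=25
Finish order: D → B → E → C → A

C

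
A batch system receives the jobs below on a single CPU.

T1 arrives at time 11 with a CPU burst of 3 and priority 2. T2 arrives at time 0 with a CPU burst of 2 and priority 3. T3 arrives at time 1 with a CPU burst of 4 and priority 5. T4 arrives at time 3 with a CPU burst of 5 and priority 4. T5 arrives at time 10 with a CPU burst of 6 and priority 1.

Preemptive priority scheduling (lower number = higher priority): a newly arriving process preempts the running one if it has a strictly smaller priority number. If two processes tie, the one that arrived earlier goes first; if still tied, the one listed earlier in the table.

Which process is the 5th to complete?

T3

Schedule: | T2 0-2 | T3 2-3 | T4 3-8 | T3 8-10 | T5 10-16 | T1 16-19 | T3 19-20 |
Completion: T1=19  T2=2  T3=20  T4=8  T5=16
Turnaround (C−A): T1=8  T2=2  T3=19  T4=5  T5=6
Finish order: T2 → T4 → T5 → T1 → T3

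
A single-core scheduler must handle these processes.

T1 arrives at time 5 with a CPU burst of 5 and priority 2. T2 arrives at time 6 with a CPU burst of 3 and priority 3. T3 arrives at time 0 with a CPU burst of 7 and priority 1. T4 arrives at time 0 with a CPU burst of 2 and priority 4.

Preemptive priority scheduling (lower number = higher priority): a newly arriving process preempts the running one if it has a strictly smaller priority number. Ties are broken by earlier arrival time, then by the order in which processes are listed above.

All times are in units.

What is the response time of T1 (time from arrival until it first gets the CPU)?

Schedule: | T3 0-7 | T1 7-12 | T2 12-15 | T4 15-17 |
Completion: T1=12  T2=15  T3=7  T4=17
Turnaround (C−A): T1=7  T2=9  T3=7  T4=17
Response(T1) = first start − arrival = 7 − 5 = 2

2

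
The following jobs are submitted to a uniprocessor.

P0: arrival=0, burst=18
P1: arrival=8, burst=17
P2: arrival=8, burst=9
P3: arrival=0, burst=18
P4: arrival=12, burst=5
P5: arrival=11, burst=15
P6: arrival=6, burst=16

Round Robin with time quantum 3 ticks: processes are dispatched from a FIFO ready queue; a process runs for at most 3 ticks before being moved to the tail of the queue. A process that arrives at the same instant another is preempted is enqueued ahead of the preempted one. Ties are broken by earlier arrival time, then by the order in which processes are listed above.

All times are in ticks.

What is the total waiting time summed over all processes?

427

Schedule: | P0 0-3 | P3 3-6 | P0 6-9 | P6 9-12 | P3 12-15 | P1 15-18 | P2 18-21 | P0 21-24 | P5 24-27 | P4 27-30 | P6 30-33 | P3 33-36 | P1 36-39 | P2 39-42 | P0 42-45 | P5 45-48 | P4 48-50 | P6 50-53 | P3 53-56 | P1 56-59 | P2 59-62 | P0 62-65 | P5 65-68 | P6 68-71 | P3 71-74 | P1 74-77 | P0 77-80 | P5 80-83 | P6 83-86 | P3 86-89 | P1 89-92 | P5 92-95 | P6 95-96 | P1 96-98 |
Completion: P0=80  P1=98  P2=62  P3=89  P4=50  P5=95  P6=96
Waiting = turnaround − burst: P0=62, P1=73, P2=45, P3=71, P4=33, P5=69, P6=74
Total waiting = 62 + 73 + 45 + 71 + 33 + 69 + 74 = 427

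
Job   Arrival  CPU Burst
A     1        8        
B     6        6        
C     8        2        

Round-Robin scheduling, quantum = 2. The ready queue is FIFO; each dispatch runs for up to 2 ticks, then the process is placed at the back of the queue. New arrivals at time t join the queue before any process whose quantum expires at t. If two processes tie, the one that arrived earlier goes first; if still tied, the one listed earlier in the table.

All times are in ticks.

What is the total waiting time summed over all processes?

Timeline: | idle 0-1 | A 1-7 | B 7-9 | A 9-11 | C 11-13 | B 13-17 |
Completion: A=11  B=17  C=13
Turnaround (C−A): A=10  B=11  C=5
Waiting = turnaround − burst: A=2, B=5, C=3
Total waiting = 2 + 5 + 3 = 10

10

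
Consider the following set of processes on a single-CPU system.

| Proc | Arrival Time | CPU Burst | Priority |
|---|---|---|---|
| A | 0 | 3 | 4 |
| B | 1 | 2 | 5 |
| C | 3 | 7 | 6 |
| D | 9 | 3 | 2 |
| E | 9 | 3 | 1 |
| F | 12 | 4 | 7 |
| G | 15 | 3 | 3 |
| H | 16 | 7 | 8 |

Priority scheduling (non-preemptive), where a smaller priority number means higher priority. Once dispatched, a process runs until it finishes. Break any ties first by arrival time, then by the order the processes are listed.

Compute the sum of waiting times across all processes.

Schedule: | A 0-3 | B 3-5 | C 5-12 | E 12-15 | D 15-18 | G 18-21 | F 21-25 | H 25-32 |
Completion: A=3  B=5  C=12  D=18  E=15  F=25  G=21  H=32
Turnaround (C−A): A=3  B=4  C=9  D=9  E=6  F=13  G=6  H=16
Waiting = turnaround − burst: A=0, B=2, C=2, D=6, E=3, F=9, G=3, H=9
Total waiting = 0 + 2 + 2 + 6 + 3 + 9 + 3 + 9 = 34

34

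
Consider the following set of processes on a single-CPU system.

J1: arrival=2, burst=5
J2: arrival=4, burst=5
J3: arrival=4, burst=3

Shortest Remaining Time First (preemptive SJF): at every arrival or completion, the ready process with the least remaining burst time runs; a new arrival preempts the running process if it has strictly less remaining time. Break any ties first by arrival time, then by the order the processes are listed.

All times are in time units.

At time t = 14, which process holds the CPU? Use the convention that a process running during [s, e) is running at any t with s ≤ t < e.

J2

Timeline: | idle 0-2 | J1 2-7 | J3 7-10 | J2 10-15 |
Completion: J1=7  J2=15  J3=10
Turnaround (C−A): J1=5  J2=11  J3=6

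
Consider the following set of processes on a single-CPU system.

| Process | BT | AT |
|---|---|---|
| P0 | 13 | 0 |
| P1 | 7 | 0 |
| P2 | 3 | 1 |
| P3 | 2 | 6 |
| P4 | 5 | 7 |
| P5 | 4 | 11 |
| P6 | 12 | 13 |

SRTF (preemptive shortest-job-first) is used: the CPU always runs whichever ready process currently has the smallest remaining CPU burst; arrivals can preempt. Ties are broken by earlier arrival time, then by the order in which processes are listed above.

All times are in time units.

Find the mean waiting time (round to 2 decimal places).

Schedule: | P1 0-1 | P2 1-4 | P1 4-6 | P3 6-8 | P1 8-12 | P5 12-16 | P4 16-21 | P6 21-33 | P0 33-46 |
Completion: P0=46  P1=12  P2=4  P3=8  P4=21  P5=16  P6=33
Waiting times: P0=33, P1=5, P2=0, P3=0, P4=9, P5=1, P6=8
Average waiting = (33+5+0+0+9+1+8) / 7 = 56/7 = 8.00

8.00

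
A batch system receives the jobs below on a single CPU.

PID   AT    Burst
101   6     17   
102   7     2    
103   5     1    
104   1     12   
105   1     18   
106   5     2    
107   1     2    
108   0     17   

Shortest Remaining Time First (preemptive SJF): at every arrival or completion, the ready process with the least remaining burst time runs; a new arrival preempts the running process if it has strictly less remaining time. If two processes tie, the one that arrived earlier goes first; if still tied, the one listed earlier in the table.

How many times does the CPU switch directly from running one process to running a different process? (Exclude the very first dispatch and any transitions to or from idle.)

Gantt: | 108 0-1 | 107 1-3 | 104 3-5 | 103 5-6 | 106 6-8 | 102 8-10 | 104 10-20 | 108 20-36 | 101 36-53 | 105 53-71 |
Completion: 101=53  102=10  103=6  104=20  105=71  106=8  107=3  108=36
Turnaround (C−A): 101=47  102=3  103=1  104=19  105=70  106=3  107=2  108=36

9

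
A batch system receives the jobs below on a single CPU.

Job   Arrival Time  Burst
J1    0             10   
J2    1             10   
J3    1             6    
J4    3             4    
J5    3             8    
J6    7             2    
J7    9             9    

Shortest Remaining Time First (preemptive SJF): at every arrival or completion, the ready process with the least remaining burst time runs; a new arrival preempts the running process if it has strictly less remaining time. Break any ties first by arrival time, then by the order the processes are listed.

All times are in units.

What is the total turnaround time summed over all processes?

144

Schedule: | J1 0-1 | J3 1-7 | J6 7-9 | J4 9-13 | J5 13-21 | J1 21-30 | J7 30-39 | J2 39-49 |
Completion: J1=30  J2=49  J3=7  J4=13  J5=21  J6=9  J7=39
Turnaround (C−A): J1=30  J2=48  J3=6  J4=10  J5=18  J6=2  J7=30
Turnaround = completion − arrival: J1=30, J2=48, J3=6, J4=10, J5=18, J6=2, J7=30
Total turnaround = 30 + 48 + 6 + 10 + 18 + 2 + 30 = 144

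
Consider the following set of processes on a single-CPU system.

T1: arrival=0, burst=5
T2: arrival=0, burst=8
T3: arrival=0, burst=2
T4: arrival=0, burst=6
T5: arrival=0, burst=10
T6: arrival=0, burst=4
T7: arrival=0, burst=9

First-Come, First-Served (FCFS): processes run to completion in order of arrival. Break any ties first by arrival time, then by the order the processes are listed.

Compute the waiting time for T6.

Gantt: | T1 0-5 | T2 5-13 | T3 13-15 | T4 15-21 | T5 21-31 | T6 31-35 | T7 35-44 |
Completion: T1=5  T2=13  T3=15  T4=21  T5=31  T6=35  T7=44
Waiting(T6) = turnaround − burst = 35 − 4 = 31

31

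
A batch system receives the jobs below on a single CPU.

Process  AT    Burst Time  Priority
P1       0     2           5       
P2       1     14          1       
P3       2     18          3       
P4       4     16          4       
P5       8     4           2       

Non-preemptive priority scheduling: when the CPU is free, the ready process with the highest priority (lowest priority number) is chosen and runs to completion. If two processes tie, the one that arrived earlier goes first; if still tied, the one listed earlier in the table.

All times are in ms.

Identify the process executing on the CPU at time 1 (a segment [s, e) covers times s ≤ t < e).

Gantt: | P1 0-2 | P2 2-16 | P5 16-20 | P3 20-38 | P4 38-54 |
Completion: P1=2  P2=16  P3=38  P4=54  P5=20
Turnaround (C−A): P1=2  P2=15  P3=36  P4=50  P5=12

P1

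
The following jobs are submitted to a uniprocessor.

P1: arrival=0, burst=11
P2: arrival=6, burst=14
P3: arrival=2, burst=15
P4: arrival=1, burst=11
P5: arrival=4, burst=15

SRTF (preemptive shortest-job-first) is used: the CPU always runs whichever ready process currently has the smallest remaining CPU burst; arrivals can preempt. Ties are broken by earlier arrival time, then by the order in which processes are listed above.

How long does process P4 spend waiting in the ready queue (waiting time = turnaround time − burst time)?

Schedule: | P1 0-11 | P4 11-22 | P2 22-36 | P3 36-51 | P5 51-66 |
Completion: P1=11  P2=36  P3=51  P4=22  P5=66
Turnaround (C−A): P1=11  P2=30  P3=49  P4=21  P5=62
Waiting(P4) = turnaround − burst = 21 − 11 = 10

10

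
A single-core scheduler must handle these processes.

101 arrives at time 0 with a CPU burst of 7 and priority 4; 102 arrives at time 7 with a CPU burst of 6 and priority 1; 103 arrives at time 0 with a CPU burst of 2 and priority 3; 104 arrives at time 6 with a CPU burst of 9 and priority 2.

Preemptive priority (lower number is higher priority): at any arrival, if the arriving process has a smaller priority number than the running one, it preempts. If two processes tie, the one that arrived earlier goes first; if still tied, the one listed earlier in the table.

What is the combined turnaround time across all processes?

Schedule: | 103 0-2 | 101 2-6 | 104 6-7 | 102 7-13 | 104 13-21 | 101 21-24 |
Completion: 101=24  102=13  103=2  104=21
Turnaround (C−A): 101=24  102=6  103=2  104=15
Turnaround = completion − arrival: 101=24, 102=6, 103=2, 104=15
Total turnaround = 24 + 6 + 2 + 15 = 47

47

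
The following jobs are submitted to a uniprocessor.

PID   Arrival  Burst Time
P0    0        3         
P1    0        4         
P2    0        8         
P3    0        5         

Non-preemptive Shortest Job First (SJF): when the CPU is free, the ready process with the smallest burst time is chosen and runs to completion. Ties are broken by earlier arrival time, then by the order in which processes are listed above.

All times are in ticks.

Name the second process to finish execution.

Timeline: | P0 0-3 | P1 3-7 | P3 7-12 | P2 12-20 |
Completion: P0=3  P1=7  P2=20  P3=12
Finish order: P0 → P1 → P3 → P2

P1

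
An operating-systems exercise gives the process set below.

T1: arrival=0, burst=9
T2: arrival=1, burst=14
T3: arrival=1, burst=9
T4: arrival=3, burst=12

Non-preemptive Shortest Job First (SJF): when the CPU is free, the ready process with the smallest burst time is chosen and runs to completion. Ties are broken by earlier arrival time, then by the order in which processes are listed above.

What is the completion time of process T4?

Schedule: | T1 0-9 | T3 9-18 | T4 18-30 | T2 30-44 |
Completion: T1=9  T2=44  T3=18  T4=30
Turnaround (C−A): T1=9  T2=43  T3=17  T4=27

30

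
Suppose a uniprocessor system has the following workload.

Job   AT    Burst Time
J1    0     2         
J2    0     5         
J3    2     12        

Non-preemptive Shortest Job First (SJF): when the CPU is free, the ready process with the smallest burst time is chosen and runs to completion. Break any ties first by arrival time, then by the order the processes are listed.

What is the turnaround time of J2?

7

Gantt: | J1 0-2 | J2 2-7 | J3 7-19 |
Completion: J1=2  J2=7  J3=19
Turnaround (C−A): J1=2  J2=7  J3=17
Turnaround(J2) = completion − arrival = 7 − 0 = 7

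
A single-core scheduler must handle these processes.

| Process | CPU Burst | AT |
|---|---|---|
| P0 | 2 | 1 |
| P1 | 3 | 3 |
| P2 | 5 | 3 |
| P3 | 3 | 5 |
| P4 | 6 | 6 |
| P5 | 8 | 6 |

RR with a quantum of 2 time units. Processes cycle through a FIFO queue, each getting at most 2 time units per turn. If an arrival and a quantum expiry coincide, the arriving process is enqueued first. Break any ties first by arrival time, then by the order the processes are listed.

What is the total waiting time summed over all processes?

53

Timeline: | idle 0-1 | P0 1-3 | P1 3-5 | P2 5-7 | P3 7-9 | P1 9-10 | P4 10-12 | P5 12-14 | P2 14-16 | P3 16-17 | P4 17-19 | P5 19-21 | P2 21-22 | P4 22-24 | P5 24-28 |
Completion: P0=3  P1=10  P2=22  P3=17  P4=24  P5=28
Turnaround (C−A): P0=2  P1=7  P2=19  P3=12  P4=18  P5=22
Waiting = turnaround − burst: P0=0, P1=4, P2=14, P3=9, P4=12, P5=14
Total waiting = 0 + 4 + 14 + 9 + 12 + 14 = 53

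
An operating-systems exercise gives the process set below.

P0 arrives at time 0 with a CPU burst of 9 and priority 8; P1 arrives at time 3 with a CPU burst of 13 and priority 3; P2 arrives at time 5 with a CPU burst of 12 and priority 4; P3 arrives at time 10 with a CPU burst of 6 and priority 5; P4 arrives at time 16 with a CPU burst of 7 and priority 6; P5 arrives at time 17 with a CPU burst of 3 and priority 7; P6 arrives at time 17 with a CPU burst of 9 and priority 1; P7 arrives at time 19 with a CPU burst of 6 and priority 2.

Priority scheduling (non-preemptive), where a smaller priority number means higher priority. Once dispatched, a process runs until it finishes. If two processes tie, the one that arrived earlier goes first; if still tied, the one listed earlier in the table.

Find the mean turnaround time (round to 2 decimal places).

Gantt: | P0 0-9 | P1 9-22 | P6 22-31 | P7 31-37 | P2 37-49 | P3 49-55 | P4 55-62 | P5 62-65 |
Completion: P0=9  P1=22  P2=49  P3=55  P4=62  P5=65  P6=31  P7=37
Turnaround times: P0=9, P1=19, P2=44, P3=45, P4=46, P5=48, P6=14, P7=18
Average turnaround = (9+19+44+45+46+48+14+18) / 8 = 243/8 = 30.38

30.38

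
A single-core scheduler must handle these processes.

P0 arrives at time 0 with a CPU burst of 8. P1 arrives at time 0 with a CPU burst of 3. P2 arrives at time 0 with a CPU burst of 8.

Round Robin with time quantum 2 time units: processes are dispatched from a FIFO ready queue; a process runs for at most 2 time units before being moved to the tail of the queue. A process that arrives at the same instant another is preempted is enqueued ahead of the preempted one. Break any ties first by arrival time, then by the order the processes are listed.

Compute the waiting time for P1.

6

Schedule: | P0 0-2 | P1 2-4 | P2 4-6 | P0 6-8 | P1 8-9 | P2 9-11 | P0 11-13 | P2 13-15 | P0 15-17 | P2 17-19 |
Completion: P0=17  P1=9  P2=19
Waiting(P1) = turnaround − burst = 9 − 3 = 6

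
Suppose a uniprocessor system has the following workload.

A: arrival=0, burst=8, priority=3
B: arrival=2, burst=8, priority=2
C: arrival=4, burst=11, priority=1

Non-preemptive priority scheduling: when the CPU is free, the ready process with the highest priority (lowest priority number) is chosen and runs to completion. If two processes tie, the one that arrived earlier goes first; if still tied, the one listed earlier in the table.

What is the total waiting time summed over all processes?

Gantt: | A 0-8 | C 8-19 | B 19-27 |
Completion: A=8  B=27  C=19
Turnaround (C−A): A=8  B=25  C=15
Waiting = turnaround − burst: A=0, B=17, C=4
Total waiting = 0 + 17 + 4 = 21

21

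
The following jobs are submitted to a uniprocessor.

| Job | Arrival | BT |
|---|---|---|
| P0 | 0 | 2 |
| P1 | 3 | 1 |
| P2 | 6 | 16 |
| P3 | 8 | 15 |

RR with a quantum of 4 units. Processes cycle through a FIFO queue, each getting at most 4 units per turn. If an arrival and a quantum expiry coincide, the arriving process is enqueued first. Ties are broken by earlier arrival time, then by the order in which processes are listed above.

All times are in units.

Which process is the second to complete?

Timeline: | P0 0-2 | idle 2-3 | P1 3-4 | idle 4-6 | P2 6-10 | P3 10-14 | P2 14-18 | P3 18-22 | P2 22-26 | P3 26-30 | P2 30-34 | P3 34-37 |
Completion: P0=2  P1=4  P2=34  P3=37
Turnaround (C−A): P0=2  P1=1  P2=28  P3=29
Finish order: P0 → P1 → P2 → P3

P1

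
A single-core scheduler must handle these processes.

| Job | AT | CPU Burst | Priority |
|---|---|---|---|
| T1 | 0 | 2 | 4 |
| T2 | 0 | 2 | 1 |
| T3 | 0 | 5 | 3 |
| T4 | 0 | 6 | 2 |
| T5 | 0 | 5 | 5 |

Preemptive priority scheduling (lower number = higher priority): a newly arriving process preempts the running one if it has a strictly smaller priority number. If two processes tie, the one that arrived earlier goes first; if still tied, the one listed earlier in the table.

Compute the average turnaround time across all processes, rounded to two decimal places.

11.60

Gantt: | T2 0-2 | T4 2-8 | T3 8-13 | T1 13-15 | T5 15-20 |
Completion: T1=15  T2=2  T3=13  T4=8  T5=20
Turnaround (C−A): T1=15  T2=2  T3=13  T4=8  T5=20
Turnaround times: T1=15, T2=2, T3=13, T4=8, T5=20
Average turnaround = (15+2+13+8+20) / 5 = 58/5 = 11.60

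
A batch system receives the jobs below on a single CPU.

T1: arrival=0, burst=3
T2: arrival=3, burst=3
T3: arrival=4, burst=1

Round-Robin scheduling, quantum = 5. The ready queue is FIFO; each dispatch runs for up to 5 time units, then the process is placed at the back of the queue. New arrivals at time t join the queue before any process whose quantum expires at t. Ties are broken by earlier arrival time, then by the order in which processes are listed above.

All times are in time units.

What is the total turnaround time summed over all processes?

9

Gantt: | T1 0-3 | T2 3-6 | T3 6-7 |
Completion: T1=3  T2=6  T3=7
Turnaround = completion − arrival: T1=3, T2=3, T3=3
Total turnaround = 3 + 3 + 3 = 9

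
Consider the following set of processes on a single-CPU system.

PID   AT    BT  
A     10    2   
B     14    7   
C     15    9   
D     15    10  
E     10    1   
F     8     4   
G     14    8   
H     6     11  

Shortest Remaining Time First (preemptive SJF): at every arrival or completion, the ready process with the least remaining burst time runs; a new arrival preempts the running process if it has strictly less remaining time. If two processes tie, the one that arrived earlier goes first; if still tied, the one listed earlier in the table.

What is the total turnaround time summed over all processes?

144

Schedule: | idle 0-6 | H 6-8 | F 8-10 | E 10-11 | F 11-13 | A 13-15 | B 15-22 | G 22-30 | H 30-39 | C 39-48 | D 48-58 |
Completion: A=15  B=22  C=48  D=58  E=11  F=13  G=30  H=39
Turnaround = completion − arrival: A=5, B=8, C=33, D=43, E=1, F=5, G=16, H=33
Total turnaround = 5 + 8 + 33 + 43 + 1 + 5 + 16 + 33 = 144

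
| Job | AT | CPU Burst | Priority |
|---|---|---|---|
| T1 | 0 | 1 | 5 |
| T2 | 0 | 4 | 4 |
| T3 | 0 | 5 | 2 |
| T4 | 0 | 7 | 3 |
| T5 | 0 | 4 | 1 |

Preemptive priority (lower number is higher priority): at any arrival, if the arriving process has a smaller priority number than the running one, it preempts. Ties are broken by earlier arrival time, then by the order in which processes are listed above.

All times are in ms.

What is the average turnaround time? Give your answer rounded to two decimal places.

14.00

Schedule: | T5 0-4 | T3 4-9 | T4 9-16 | T2 16-20 | T1 20-21 |
Completion: T1=21  T2=20  T3=9  T4=16  T5=4
Turnaround times: T1=21, T2=20, T3=9, T4=16, T5=4
Average turnaround = (21+20+9+16+4) / 5 = 70/5 = 14.00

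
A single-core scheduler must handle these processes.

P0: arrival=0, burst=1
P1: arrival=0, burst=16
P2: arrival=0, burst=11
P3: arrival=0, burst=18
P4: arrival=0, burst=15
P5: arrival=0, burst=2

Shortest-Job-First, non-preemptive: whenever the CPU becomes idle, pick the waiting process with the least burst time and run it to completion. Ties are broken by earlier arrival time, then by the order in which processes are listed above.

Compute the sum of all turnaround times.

Timeline: | P0 0-1 | P5 1-3 | P2 3-14 | P4 14-29 | P1 29-45 | P3 45-63 |
Completion: P0=1  P1=45  P2=14  P3=63  P4=29  P5=3
Turnaround = completion − arrival: P0=1, P1=45, P2=14, P3=63, P4=29, P5=3
Total turnaround = 1 + 45 + 14 + 63 + 29 + 3 = 155

155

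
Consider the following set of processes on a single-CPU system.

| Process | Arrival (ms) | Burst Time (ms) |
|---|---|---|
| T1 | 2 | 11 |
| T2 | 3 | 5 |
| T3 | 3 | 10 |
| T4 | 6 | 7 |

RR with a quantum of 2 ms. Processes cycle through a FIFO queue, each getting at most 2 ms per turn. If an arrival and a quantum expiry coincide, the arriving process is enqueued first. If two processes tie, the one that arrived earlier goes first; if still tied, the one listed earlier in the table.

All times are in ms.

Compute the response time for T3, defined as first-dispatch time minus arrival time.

3

Schedule: | idle 0-2 | T1 2-4 | T2 4-6 | T3 6-8 | T1 8-10 | T4 10-12 | T2 12-14 | T3 14-16 | T1 16-18 | T4 18-20 | T2 20-21 | T3 21-23 | T1 23-25 | T4 25-27 | T3 27-29 | T1 29-31 | T4 31-32 | T3 32-34 | T1 34-35 |
Completion: T1=35  T2=21  T3=34  T4=32
Turnaround (C−A): T1=33  T2=18  T3=31  T4=26
Response(T3) = first start − arrival = 6 − 3 = 3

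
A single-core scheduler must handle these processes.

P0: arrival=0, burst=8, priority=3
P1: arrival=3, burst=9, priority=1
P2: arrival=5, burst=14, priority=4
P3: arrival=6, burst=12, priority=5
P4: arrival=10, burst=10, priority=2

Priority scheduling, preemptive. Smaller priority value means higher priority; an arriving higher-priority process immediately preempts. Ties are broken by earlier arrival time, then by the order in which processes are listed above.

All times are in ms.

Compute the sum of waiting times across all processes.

Timeline: | P0 0-3 | P1 3-12 | P4 12-22 | P0 22-27 | P2 27-41 | P3 41-53 |
Completion: P0=27  P1=12  P2=41  P3=53  P4=22
Turnaround (C−A): P0=27  P1=9  P2=36  P3=47  P4=12
Waiting = turnaround − burst: P0=19, P1=0, P2=22, P3=35, P4=2
Total waiting = 19 + 0 + 22 + 35 + 2 = 78

78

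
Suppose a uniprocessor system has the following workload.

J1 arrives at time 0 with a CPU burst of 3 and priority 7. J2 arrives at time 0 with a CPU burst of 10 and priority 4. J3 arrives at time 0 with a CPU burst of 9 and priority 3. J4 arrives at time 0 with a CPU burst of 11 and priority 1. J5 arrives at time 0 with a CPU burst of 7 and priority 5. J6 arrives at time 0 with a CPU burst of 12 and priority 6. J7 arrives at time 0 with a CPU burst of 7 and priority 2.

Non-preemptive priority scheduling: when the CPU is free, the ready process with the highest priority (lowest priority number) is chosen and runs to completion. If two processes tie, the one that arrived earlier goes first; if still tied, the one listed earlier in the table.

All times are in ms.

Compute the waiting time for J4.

0

Schedule: | J4 0-11 | J7 11-18 | J3 18-27 | J2 27-37 | J5 37-44 | J6 44-56 | J1 56-59 |
Completion: J1=59  J2=37  J3=27  J4=11  J5=44  J6=56  J7=18
Waiting(J4) = turnaround − burst = 11 − 11 = 0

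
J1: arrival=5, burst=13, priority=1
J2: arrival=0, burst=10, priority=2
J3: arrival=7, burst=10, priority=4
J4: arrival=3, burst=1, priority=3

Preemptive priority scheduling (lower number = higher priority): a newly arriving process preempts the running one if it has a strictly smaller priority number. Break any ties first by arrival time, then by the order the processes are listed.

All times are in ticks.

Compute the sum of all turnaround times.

Timeline: | J2 0-5 | J1 5-18 | J2 18-23 | J4 23-24 | J3 24-34 |
Completion: J1=18  J2=23  J3=34  J4=24
Turnaround (C−A): J1=13  J2=23  J3=27  J4=21
Turnaround = completion − arrival: J1=13, J2=23, J3=27, J4=21
Total turnaround = 13 + 23 + 27 + 21 = 84

84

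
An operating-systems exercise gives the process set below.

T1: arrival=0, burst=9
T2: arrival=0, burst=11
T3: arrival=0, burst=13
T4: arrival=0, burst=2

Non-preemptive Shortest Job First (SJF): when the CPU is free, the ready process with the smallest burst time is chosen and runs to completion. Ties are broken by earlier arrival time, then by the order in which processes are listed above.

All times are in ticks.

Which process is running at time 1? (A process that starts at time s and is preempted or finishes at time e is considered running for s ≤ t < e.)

Timeline: | T4 0-2 | T1 2-11 | T2 11-22 | T3 22-35 |
Completion: T1=11  T2=22  T3=35  T4=2

T4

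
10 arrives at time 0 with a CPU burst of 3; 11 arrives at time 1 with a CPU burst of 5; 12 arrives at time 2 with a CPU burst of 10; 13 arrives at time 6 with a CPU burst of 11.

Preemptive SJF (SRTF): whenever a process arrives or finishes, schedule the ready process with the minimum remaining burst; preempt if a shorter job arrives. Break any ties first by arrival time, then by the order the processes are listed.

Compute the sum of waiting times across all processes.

20

Gantt: | 10 0-3 | 11 3-8 | 12 8-18 | 13 18-29 |
Completion: 10=3  11=8  12=18  13=29
Turnaround (C−A): 10=3  11=7  12=16  13=23
Waiting = turnaround − burst: 10=0, 11=2, 12=6, 13=12
Total waiting = 0 + 2 + 6 + 12 = 20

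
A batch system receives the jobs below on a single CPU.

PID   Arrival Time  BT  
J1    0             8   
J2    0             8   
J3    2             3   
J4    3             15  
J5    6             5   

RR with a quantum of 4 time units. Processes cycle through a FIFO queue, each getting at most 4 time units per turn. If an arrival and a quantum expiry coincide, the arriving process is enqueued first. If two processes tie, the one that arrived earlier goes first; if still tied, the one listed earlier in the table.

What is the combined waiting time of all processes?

Schedule: | J1 0-4 | J2 4-8 | J3 8-11 | J4 11-15 | J1 15-19 | J5 19-23 | J2 23-27 | J4 27-31 | J5 31-32 | J4 32-39 |
Completion: J1=19  J2=27  J3=11  J4=39  J5=32
Turnaround (C−A): J1=19  J2=27  J3=9  J4=36  J5=26
Waiting = turnaround − burst: J1=11, J2=19, J3=6, J4=21, J5=21
Total waiting = 11 + 19 + 6 + 21 + 21 = 78

78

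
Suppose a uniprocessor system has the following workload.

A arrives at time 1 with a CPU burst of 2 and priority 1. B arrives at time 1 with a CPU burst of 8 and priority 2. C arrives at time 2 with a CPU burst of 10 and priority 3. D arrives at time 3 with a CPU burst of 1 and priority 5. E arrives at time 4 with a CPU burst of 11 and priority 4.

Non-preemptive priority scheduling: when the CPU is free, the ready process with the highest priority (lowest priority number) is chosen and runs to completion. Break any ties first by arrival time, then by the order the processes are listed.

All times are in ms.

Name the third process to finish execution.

C

Gantt: | idle 0-1 | A 1-3 | B 3-11 | C 11-21 | E 21-32 | D 32-33 |
Completion: A=3  B=11  C=21  D=33  E=32
Finish order: A → B → C → E → D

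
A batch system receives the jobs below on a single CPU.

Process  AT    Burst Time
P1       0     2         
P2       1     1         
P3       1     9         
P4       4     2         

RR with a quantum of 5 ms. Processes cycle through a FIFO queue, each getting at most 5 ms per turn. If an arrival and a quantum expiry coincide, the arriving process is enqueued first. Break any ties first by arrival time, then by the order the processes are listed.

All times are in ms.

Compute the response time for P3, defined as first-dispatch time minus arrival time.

Timeline: | P1 0-2 | P2 2-3 | P3 3-8 | P4 8-10 | P3 10-14 |
Completion: P1=2  P2=3  P3=14  P4=10
Response(P3) = first start − arrival = 3 − 1 = 2

2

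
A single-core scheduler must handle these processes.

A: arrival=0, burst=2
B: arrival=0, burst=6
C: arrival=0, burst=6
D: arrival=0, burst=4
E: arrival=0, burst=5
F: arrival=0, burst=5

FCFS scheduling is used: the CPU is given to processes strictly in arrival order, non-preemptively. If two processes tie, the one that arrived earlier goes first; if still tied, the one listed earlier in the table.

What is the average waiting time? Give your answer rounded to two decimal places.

10.83

Schedule: | A 0-2 | B 2-8 | C 8-14 | D 14-18 | E 18-23 | F 23-28 |
Completion: A=2  B=8  C=14  D=18  E=23  F=28
Waiting times: A=0, B=2, C=8, D=14, E=18, F=23
Average waiting = (0+2+8+14+18+23) / 6 = 65/6 = 10.83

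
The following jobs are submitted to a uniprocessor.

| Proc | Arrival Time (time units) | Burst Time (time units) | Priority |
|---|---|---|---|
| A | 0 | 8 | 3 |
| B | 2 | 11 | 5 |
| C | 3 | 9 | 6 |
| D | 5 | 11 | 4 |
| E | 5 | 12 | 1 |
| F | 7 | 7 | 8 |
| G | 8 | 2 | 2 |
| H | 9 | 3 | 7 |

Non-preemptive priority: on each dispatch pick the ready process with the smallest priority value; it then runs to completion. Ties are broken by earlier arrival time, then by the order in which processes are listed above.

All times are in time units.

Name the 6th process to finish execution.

C

Timeline: | A 0-8 | E 8-20 | G 20-22 | D 22-33 | B 33-44 | C 44-53 | H 53-56 | F 56-63 |
Completion: A=8  B=44  C=53  D=33  E=20  F=63  G=22  H=56
Turnaround (C−A): A=8  B=42  C=50  D=28  E=15  F=56  G=14  H=47
Finish order: A → E → G → D → B → C → H → F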